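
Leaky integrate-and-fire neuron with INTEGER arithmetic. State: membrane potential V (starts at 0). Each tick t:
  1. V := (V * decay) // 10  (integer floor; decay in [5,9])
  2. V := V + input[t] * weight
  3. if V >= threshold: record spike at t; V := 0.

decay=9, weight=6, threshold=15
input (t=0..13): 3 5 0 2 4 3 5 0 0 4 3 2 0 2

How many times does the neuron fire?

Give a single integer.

Answer: 8

Derivation:
t=0: input=3 -> V=0 FIRE
t=1: input=5 -> V=0 FIRE
t=2: input=0 -> V=0
t=3: input=2 -> V=12
t=4: input=4 -> V=0 FIRE
t=5: input=3 -> V=0 FIRE
t=6: input=5 -> V=0 FIRE
t=7: input=0 -> V=0
t=8: input=0 -> V=0
t=9: input=4 -> V=0 FIRE
t=10: input=3 -> V=0 FIRE
t=11: input=2 -> V=12
t=12: input=0 -> V=10
t=13: input=2 -> V=0 FIRE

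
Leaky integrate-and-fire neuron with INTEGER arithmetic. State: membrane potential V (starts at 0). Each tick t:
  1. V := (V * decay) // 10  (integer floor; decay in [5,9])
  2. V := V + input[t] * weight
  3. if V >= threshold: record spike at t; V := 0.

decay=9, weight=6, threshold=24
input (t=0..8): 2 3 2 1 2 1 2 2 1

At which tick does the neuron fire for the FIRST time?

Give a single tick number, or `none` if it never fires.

t=0: input=2 -> V=12
t=1: input=3 -> V=0 FIRE
t=2: input=2 -> V=12
t=3: input=1 -> V=16
t=4: input=2 -> V=0 FIRE
t=5: input=1 -> V=6
t=6: input=2 -> V=17
t=7: input=2 -> V=0 FIRE
t=8: input=1 -> V=6

Answer: 1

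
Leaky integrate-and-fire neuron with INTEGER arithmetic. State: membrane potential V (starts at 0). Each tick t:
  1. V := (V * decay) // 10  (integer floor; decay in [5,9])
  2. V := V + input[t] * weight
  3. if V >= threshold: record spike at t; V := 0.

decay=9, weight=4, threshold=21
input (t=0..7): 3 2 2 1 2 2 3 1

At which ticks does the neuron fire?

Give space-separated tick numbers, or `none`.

t=0: input=3 -> V=12
t=1: input=2 -> V=18
t=2: input=2 -> V=0 FIRE
t=3: input=1 -> V=4
t=4: input=2 -> V=11
t=5: input=2 -> V=17
t=6: input=3 -> V=0 FIRE
t=7: input=1 -> V=4

Answer: 2 6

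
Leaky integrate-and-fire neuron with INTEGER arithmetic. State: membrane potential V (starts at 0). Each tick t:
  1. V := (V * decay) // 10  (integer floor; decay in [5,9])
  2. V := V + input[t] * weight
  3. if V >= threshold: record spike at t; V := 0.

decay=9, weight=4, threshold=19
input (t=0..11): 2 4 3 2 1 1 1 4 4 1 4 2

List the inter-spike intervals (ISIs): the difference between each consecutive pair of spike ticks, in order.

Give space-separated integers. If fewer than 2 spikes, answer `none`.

Answer: 3 3 3

Derivation:
t=0: input=2 -> V=8
t=1: input=4 -> V=0 FIRE
t=2: input=3 -> V=12
t=3: input=2 -> V=18
t=4: input=1 -> V=0 FIRE
t=5: input=1 -> V=4
t=6: input=1 -> V=7
t=7: input=4 -> V=0 FIRE
t=8: input=4 -> V=16
t=9: input=1 -> V=18
t=10: input=4 -> V=0 FIRE
t=11: input=2 -> V=8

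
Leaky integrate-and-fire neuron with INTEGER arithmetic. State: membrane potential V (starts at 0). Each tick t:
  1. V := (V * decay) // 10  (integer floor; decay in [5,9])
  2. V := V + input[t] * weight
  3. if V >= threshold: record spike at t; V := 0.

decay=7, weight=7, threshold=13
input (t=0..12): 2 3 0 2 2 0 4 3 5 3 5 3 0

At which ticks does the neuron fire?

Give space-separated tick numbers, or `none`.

t=0: input=2 -> V=0 FIRE
t=1: input=3 -> V=0 FIRE
t=2: input=0 -> V=0
t=3: input=2 -> V=0 FIRE
t=4: input=2 -> V=0 FIRE
t=5: input=0 -> V=0
t=6: input=4 -> V=0 FIRE
t=7: input=3 -> V=0 FIRE
t=8: input=5 -> V=0 FIRE
t=9: input=3 -> V=0 FIRE
t=10: input=5 -> V=0 FIRE
t=11: input=3 -> V=0 FIRE
t=12: input=0 -> V=0

Answer: 0 1 3 4 6 7 8 9 10 11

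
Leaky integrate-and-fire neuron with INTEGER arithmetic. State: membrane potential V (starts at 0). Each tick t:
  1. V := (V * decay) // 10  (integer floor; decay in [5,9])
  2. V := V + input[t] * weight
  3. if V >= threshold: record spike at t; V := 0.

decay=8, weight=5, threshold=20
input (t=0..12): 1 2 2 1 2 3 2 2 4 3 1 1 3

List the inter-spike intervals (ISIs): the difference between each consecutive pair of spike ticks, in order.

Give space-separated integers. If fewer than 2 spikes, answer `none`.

Answer: 3 3 4

Derivation:
t=0: input=1 -> V=5
t=1: input=2 -> V=14
t=2: input=2 -> V=0 FIRE
t=3: input=1 -> V=5
t=4: input=2 -> V=14
t=5: input=3 -> V=0 FIRE
t=6: input=2 -> V=10
t=7: input=2 -> V=18
t=8: input=4 -> V=0 FIRE
t=9: input=3 -> V=15
t=10: input=1 -> V=17
t=11: input=1 -> V=18
t=12: input=3 -> V=0 FIRE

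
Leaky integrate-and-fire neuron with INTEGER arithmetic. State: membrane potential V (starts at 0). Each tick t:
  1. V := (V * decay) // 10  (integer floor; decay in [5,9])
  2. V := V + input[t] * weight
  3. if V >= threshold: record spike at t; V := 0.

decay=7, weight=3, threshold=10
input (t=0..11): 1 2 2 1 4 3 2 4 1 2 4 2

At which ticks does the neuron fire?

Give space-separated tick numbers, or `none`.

Answer: 2 4 6 7 10

Derivation:
t=0: input=1 -> V=3
t=1: input=2 -> V=8
t=2: input=2 -> V=0 FIRE
t=3: input=1 -> V=3
t=4: input=4 -> V=0 FIRE
t=5: input=3 -> V=9
t=6: input=2 -> V=0 FIRE
t=7: input=4 -> V=0 FIRE
t=8: input=1 -> V=3
t=9: input=2 -> V=8
t=10: input=4 -> V=0 FIRE
t=11: input=2 -> V=6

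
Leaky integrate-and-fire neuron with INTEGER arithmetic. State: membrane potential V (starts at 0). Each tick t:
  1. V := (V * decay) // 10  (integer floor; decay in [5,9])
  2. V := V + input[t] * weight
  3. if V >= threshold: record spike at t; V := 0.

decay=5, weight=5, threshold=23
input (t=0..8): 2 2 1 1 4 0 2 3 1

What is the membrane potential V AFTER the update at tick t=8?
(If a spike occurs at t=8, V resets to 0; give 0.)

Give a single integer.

t=0: input=2 -> V=10
t=1: input=2 -> V=15
t=2: input=1 -> V=12
t=3: input=1 -> V=11
t=4: input=4 -> V=0 FIRE
t=5: input=0 -> V=0
t=6: input=2 -> V=10
t=7: input=3 -> V=20
t=8: input=1 -> V=15

Answer: 15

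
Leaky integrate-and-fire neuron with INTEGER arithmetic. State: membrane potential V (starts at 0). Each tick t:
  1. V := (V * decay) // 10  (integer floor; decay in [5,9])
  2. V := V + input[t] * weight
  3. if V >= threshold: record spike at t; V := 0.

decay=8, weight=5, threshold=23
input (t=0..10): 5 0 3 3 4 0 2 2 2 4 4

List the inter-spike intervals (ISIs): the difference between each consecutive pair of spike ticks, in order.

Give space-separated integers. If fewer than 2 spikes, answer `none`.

Answer: 3 4 2

Derivation:
t=0: input=5 -> V=0 FIRE
t=1: input=0 -> V=0
t=2: input=3 -> V=15
t=3: input=3 -> V=0 FIRE
t=4: input=4 -> V=20
t=5: input=0 -> V=16
t=6: input=2 -> V=22
t=7: input=2 -> V=0 FIRE
t=8: input=2 -> V=10
t=9: input=4 -> V=0 FIRE
t=10: input=4 -> V=20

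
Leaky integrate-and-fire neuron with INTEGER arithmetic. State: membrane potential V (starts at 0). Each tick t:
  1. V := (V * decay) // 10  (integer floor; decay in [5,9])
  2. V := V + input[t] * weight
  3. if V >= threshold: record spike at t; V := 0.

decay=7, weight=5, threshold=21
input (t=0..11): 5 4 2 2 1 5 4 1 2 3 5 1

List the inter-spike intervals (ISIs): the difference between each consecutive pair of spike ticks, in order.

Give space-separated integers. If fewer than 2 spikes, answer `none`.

Answer: 2 3 3 2

Derivation:
t=0: input=5 -> V=0 FIRE
t=1: input=4 -> V=20
t=2: input=2 -> V=0 FIRE
t=3: input=2 -> V=10
t=4: input=1 -> V=12
t=5: input=5 -> V=0 FIRE
t=6: input=4 -> V=20
t=7: input=1 -> V=19
t=8: input=2 -> V=0 FIRE
t=9: input=3 -> V=15
t=10: input=5 -> V=0 FIRE
t=11: input=1 -> V=5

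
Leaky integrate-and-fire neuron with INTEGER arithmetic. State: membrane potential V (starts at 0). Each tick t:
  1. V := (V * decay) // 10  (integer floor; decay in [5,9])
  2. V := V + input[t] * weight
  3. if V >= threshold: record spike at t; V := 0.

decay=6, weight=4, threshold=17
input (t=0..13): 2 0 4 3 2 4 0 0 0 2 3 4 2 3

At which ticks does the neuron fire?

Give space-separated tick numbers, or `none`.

t=0: input=2 -> V=8
t=1: input=0 -> V=4
t=2: input=4 -> V=0 FIRE
t=3: input=3 -> V=12
t=4: input=2 -> V=15
t=5: input=4 -> V=0 FIRE
t=6: input=0 -> V=0
t=7: input=0 -> V=0
t=8: input=0 -> V=0
t=9: input=2 -> V=8
t=10: input=3 -> V=16
t=11: input=4 -> V=0 FIRE
t=12: input=2 -> V=8
t=13: input=3 -> V=16

Answer: 2 5 11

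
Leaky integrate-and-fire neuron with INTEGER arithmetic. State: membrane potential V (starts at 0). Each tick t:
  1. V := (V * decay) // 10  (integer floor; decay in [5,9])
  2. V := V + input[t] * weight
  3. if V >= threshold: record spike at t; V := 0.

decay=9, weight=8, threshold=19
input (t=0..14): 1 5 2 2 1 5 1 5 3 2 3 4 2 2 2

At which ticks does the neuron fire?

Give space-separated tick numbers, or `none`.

Answer: 1 3 5 7 8 10 11 13

Derivation:
t=0: input=1 -> V=8
t=1: input=5 -> V=0 FIRE
t=2: input=2 -> V=16
t=3: input=2 -> V=0 FIRE
t=4: input=1 -> V=8
t=5: input=5 -> V=0 FIRE
t=6: input=1 -> V=8
t=7: input=5 -> V=0 FIRE
t=8: input=3 -> V=0 FIRE
t=9: input=2 -> V=16
t=10: input=3 -> V=0 FIRE
t=11: input=4 -> V=0 FIRE
t=12: input=2 -> V=16
t=13: input=2 -> V=0 FIRE
t=14: input=2 -> V=16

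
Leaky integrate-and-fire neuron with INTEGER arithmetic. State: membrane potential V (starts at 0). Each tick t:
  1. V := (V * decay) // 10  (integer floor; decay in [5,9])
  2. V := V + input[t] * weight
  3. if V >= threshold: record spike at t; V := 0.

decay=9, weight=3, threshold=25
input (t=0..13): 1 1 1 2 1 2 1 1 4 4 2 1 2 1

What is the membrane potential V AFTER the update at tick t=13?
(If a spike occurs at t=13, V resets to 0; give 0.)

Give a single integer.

Answer: 21

Derivation:
t=0: input=1 -> V=3
t=1: input=1 -> V=5
t=2: input=1 -> V=7
t=3: input=2 -> V=12
t=4: input=1 -> V=13
t=5: input=2 -> V=17
t=6: input=1 -> V=18
t=7: input=1 -> V=19
t=8: input=4 -> V=0 FIRE
t=9: input=4 -> V=12
t=10: input=2 -> V=16
t=11: input=1 -> V=17
t=12: input=2 -> V=21
t=13: input=1 -> V=21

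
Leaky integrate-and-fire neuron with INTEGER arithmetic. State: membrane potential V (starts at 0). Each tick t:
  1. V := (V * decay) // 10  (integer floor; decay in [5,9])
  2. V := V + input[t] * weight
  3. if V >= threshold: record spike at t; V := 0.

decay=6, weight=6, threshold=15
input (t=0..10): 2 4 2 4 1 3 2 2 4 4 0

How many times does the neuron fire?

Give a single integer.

Answer: 6

Derivation:
t=0: input=2 -> V=12
t=1: input=4 -> V=0 FIRE
t=2: input=2 -> V=12
t=3: input=4 -> V=0 FIRE
t=4: input=1 -> V=6
t=5: input=3 -> V=0 FIRE
t=6: input=2 -> V=12
t=7: input=2 -> V=0 FIRE
t=8: input=4 -> V=0 FIRE
t=9: input=4 -> V=0 FIRE
t=10: input=0 -> V=0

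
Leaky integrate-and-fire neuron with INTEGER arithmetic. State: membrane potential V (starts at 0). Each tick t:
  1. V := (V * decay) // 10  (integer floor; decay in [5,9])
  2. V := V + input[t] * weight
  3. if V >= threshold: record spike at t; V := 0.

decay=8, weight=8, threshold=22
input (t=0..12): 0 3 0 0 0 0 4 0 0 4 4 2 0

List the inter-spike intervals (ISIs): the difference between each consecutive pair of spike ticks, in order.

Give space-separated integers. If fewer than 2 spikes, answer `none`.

Answer: 5 3 1

Derivation:
t=0: input=0 -> V=0
t=1: input=3 -> V=0 FIRE
t=2: input=0 -> V=0
t=3: input=0 -> V=0
t=4: input=0 -> V=0
t=5: input=0 -> V=0
t=6: input=4 -> V=0 FIRE
t=7: input=0 -> V=0
t=8: input=0 -> V=0
t=9: input=4 -> V=0 FIRE
t=10: input=4 -> V=0 FIRE
t=11: input=2 -> V=16
t=12: input=0 -> V=12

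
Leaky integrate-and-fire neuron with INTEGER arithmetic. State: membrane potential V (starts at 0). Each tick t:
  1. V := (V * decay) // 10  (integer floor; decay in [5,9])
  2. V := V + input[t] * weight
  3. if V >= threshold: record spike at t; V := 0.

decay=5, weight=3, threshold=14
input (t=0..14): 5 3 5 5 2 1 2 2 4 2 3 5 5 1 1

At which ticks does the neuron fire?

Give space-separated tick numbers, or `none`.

Answer: 0 2 3 8 11 12

Derivation:
t=0: input=5 -> V=0 FIRE
t=1: input=3 -> V=9
t=2: input=5 -> V=0 FIRE
t=3: input=5 -> V=0 FIRE
t=4: input=2 -> V=6
t=5: input=1 -> V=6
t=6: input=2 -> V=9
t=7: input=2 -> V=10
t=8: input=4 -> V=0 FIRE
t=9: input=2 -> V=6
t=10: input=3 -> V=12
t=11: input=5 -> V=0 FIRE
t=12: input=5 -> V=0 FIRE
t=13: input=1 -> V=3
t=14: input=1 -> V=4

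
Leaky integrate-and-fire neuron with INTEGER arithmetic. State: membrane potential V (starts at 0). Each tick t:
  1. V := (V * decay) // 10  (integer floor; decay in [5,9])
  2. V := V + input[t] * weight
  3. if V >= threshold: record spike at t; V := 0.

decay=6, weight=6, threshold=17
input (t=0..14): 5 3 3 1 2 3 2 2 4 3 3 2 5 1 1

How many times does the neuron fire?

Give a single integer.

t=0: input=5 -> V=0 FIRE
t=1: input=3 -> V=0 FIRE
t=2: input=3 -> V=0 FIRE
t=3: input=1 -> V=6
t=4: input=2 -> V=15
t=5: input=3 -> V=0 FIRE
t=6: input=2 -> V=12
t=7: input=2 -> V=0 FIRE
t=8: input=4 -> V=0 FIRE
t=9: input=3 -> V=0 FIRE
t=10: input=3 -> V=0 FIRE
t=11: input=2 -> V=12
t=12: input=5 -> V=0 FIRE
t=13: input=1 -> V=6
t=14: input=1 -> V=9

Answer: 9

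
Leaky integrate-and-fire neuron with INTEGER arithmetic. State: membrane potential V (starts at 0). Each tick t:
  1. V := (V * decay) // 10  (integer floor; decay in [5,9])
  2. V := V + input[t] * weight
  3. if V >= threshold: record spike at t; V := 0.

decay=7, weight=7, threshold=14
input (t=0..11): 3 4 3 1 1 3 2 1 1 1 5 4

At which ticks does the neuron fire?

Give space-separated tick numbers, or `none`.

Answer: 0 1 2 5 6 9 10 11

Derivation:
t=0: input=3 -> V=0 FIRE
t=1: input=4 -> V=0 FIRE
t=2: input=3 -> V=0 FIRE
t=3: input=1 -> V=7
t=4: input=1 -> V=11
t=5: input=3 -> V=0 FIRE
t=6: input=2 -> V=0 FIRE
t=7: input=1 -> V=7
t=8: input=1 -> V=11
t=9: input=1 -> V=0 FIRE
t=10: input=5 -> V=0 FIRE
t=11: input=4 -> V=0 FIRE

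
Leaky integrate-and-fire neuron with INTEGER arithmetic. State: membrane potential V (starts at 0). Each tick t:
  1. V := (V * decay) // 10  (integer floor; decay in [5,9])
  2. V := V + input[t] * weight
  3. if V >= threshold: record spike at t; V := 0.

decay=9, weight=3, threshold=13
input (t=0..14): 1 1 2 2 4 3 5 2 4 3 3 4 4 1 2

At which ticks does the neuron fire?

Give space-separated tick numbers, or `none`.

t=0: input=1 -> V=3
t=1: input=1 -> V=5
t=2: input=2 -> V=10
t=3: input=2 -> V=0 FIRE
t=4: input=4 -> V=12
t=5: input=3 -> V=0 FIRE
t=6: input=5 -> V=0 FIRE
t=7: input=2 -> V=6
t=8: input=4 -> V=0 FIRE
t=9: input=3 -> V=9
t=10: input=3 -> V=0 FIRE
t=11: input=4 -> V=12
t=12: input=4 -> V=0 FIRE
t=13: input=1 -> V=3
t=14: input=2 -> V=8

Answer: 3 5 6 8 10 12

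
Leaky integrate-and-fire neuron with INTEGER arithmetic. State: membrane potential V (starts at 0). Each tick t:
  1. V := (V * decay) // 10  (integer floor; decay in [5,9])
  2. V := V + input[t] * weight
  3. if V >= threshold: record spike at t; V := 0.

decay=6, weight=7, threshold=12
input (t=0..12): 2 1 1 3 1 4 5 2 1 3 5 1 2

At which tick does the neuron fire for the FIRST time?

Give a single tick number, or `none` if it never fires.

t=0: input=2 -> V=0 FIRE
t=1: input=1 -> V=7
t=2: input=1 -> V=11
t=3: input=3 -> V=0 FIRE
t=4: input=1 -> V=7
t=5: input=4 -> V=0 FIRE
t=6: input=5 -> V=0 FIRE
t=7: input=2 -> V=0 FIRE
t=8: input=1 -> V=7
t=9: input=3 -> V=0 FIRE
t=10: input=5 -> V=0 FIRE
t=11: input=1 -> V=7
t=12: input=2 -> V=0 FIRE

Answer: 0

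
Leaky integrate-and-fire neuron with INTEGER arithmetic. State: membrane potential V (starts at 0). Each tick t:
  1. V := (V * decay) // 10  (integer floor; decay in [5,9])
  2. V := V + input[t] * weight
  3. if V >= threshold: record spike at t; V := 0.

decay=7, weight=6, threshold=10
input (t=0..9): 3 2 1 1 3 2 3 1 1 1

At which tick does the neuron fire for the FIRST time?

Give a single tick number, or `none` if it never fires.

Answer: 0

Derivation:
t=0: input=3 -> V=0 FIRE
t=1: input=2 -> V=0 FIRE
t=2: input=1 -> V=6
t=3: input=1 -> V=0 FIRE
t=4: input=3 -> V=0 FIRE
t=5: input=2 -> V=0 FIRE
t=6: input=3 -> V=0 FIRE
t=7: input=1 -> V=6
t=8: input=1 -> V=0 FIRE
t=9: input=1 -> V=6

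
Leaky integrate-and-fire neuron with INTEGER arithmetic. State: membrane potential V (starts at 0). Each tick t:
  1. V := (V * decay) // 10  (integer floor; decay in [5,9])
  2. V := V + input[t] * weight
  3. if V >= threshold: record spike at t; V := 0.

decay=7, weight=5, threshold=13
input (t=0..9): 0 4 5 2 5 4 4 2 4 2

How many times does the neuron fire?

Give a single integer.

Answer: 6

Derivation:
t=0: input=0 -> V=0
t=1: input=4 -> V=0 FIRE
t=2: input=5 -> V=0 FIRE
t=3: input=2 -> V=10
t=4: input=5 -> V=0 FIRE
t=5: input=4 -> V=0 FIRE
t=6: input=4 -> V=0 FIRE
t=7: input=2 -> V=10
t=8: input=4 -> V=0 FIRE
t=9: input=2 -> V=10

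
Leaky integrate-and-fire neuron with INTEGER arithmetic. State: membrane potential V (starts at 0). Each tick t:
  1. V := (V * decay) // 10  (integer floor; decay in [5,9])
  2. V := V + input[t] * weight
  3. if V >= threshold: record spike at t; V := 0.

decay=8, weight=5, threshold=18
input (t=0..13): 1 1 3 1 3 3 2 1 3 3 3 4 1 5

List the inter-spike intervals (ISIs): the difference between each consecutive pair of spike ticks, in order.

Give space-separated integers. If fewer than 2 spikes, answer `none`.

Answer: 2 2 2 2 1 2

Derivation:
t=0: input=1 -> V=5
t=1: input=1 -> V=9
t=2: input=3 -> V=0 FIRE
t=3: input=1 -> V=5
t=4: input=3 -> V=0 FIRE
t=5: input=3 -> V=15
t=6: input=2 -> V=0 FIRE
t=7: input=1 -> V=5
t=8: input=3 -> V=0 FIRE
t=9: input=3 -> V=15
t=10: input=3 -> V=0 FIRE
t=11: input=4 -> V=0 FIRE
t=12: input=1 -> V=5
t=13: input=5 -> V=0 FIRE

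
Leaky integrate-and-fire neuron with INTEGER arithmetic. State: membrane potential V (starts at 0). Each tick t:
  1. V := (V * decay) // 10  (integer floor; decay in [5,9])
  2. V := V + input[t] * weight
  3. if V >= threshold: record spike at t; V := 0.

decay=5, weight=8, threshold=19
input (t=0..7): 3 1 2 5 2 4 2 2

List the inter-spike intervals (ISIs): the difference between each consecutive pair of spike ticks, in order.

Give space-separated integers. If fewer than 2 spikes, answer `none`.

t=0: input=3 -> V=0 FIRE
t=1: input=1 -> V=8
t=2: input=2 -> V=0 FIRE
t=3: input=5 -> V=0 FIRE
t=4: input=2 -> V=16
t=5: input=4 -> V=0 FIRE
t=6: input=2 -> V=16
t=7: input=2 -> V=0 FIRE

Answer: 2 1 2 2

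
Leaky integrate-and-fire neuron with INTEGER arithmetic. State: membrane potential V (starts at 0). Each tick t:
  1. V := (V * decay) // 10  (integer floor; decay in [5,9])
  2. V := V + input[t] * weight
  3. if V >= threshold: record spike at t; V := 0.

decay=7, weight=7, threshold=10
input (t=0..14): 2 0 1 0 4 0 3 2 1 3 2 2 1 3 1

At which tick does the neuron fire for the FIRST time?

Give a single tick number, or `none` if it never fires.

Answer: 0

Derivation:
t=0: input=2 -> V=0 FIRE
t=1: input=0 -> V=0
t=2: input=1 -> V=7
t=3: input=0 -> V=4
t=4: input=4 -> V=0 FIRE
t=5: input=0 -> V=0
t=6: input=3 -> V=0 FIRE
t=7: input=2 -> V=0 FIRE
t=8: input=1 -> V=7
t=9: input=3 -> V=0 FIRE
t=10: input=2 -> V=0 FIRE
t=11: input=2 -> V=0 FIRE
t=12: input=1 -> V=7
t=13: input=3 -> V=0 FIRE
t=14: input=1 -> V=7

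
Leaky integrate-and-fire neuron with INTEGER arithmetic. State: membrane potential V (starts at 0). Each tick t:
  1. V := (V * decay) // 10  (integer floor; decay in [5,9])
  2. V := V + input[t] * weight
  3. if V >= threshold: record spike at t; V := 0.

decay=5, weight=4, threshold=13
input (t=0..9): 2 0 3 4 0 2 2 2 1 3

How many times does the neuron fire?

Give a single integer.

t=0: input=2 -> V=8
t=1: input=0 -> V=4
t=2: input=3 -> V=0 FIRE
t=3: input=4 -> V=0 FIRE
t=4: input=0 -> V=0
t=5: input=2 -> V=8
t=6: input=2 -> V=12
t=7: input=2 -> V=0 FIRE
t=8: input=1 -> V=4
t=9: input=3 -> V=0 FIRE

Answer: 4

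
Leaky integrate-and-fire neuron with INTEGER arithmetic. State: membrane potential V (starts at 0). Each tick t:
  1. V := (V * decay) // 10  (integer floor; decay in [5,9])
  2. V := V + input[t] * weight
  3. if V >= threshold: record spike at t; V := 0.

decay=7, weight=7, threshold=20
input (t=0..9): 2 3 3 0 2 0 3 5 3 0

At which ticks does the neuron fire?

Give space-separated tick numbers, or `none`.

Answer: 1 2 6 7 8

Derivation:
t=0: input=2 -> V=14
t=1: input=3 -> V=0 FIRE
t=2: input=3 -> V=0 FIRE
t=3: input=0 -> V=0
t=4: input=2 -> V=14
t=5: input=0 -> V=9
t=6: input=3 -> V=0 FIRE
t=7: input=5 -> V=0 FIRE
t=8: input=3 -> V=0 FIRE
t=9: input=0 -> V=0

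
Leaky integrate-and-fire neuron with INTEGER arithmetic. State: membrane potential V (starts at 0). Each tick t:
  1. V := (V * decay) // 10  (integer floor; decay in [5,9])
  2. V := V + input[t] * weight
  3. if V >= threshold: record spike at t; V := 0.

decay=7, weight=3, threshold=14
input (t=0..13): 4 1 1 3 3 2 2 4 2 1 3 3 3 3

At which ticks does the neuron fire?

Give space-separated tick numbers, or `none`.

Answer: 3 6 8 11 13

Derivation:
t=0: input=4 -> V=12
t=1: input=1 -> V=11
t=2: input=1 -> V=10
t=3: input=3 -> V=0 FIRE
t=4: input=3 -> V=9
t=5: input=2 -> V=12
t=6: input=2 -> V=0 FIRE
t=7: input=4 -> V=12
t=8: input=2 -> V=0 FIRE
t=9: input=1 -> V=3
t=10: input=3 -> V=11
t=11: input=3 -> V=0 FIRE
t=12: input=3 -> V=9
t=13: input=3 -> V=0 FIRE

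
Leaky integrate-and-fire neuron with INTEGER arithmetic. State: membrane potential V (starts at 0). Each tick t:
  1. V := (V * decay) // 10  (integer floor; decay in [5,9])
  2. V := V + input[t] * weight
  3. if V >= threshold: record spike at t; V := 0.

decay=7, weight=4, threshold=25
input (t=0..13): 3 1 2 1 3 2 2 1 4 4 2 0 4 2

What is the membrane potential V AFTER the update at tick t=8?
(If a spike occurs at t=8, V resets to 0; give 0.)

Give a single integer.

t=0: input=3 -> V=12
t=1: input=1 -> V=12
t=2: input=2 -> V=16
t=3: input=1 -> V=15
t=4: input=3 -> V=22
t=5: input=2 -> V=23
t=6: input=2 -> V=24
t=7: input=1 -> V=20
t=8: input=4 -> V=0 FIRE
t=9: input=4 -> V=16
t=10: input=2 -> V=19
t=11: input=0 -> V=13
t=12: input=4 -> V=0 FIRE
t=13: input=2 -> V=8

Answer: 0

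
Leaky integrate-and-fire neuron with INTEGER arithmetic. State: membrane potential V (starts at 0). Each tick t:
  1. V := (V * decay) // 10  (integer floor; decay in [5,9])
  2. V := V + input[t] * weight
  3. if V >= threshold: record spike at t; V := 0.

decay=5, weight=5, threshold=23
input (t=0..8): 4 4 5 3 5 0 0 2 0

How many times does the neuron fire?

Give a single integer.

Answer: 3

Derivation:
t=0: input=4 -> V=20
t=1: input=4 -> V=0 FIRE
t=2: input=5 -> V=0 FIRE
t=3: input=3 -> V=15
t=4: input=5 -> V=0 FIRE
t=5: input=0 -> V=0
t=6: input=0 -> V=0
t=7: input=2 -> V=10
t=8: input=0 -> V=5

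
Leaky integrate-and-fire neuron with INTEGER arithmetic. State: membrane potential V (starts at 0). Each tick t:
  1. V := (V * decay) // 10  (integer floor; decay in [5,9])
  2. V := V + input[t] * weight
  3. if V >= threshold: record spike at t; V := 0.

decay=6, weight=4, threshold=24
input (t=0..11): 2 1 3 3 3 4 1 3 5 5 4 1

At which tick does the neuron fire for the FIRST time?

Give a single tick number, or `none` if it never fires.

Answer: 4

Derivation:
t=0: input=2 -> V=8
t=1: input=1 -> V=8
t=2: input=3 -> V=16
t=3: input=3 -> V=21
t=4: input=3 -> V=0 FIRE
t=5: input=4 -> V=16
t=6: input=1 -> V=13
t=7: input=3 -> V=19
t=8: input=5 -> V=0 FIRE
t=9: input=5 -> V=20
t=10: input=4 -> V=0 FIRE
t=11: input=1 -> V=4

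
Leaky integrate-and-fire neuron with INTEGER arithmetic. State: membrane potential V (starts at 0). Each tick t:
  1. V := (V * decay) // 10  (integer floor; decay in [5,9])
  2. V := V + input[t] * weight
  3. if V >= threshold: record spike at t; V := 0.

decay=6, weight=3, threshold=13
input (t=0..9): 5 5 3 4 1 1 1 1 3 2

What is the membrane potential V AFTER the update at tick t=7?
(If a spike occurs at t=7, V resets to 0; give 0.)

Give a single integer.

Answer: 6

Derivation:
t=0: input=5 -> V=0 FIRE
t=1: input=5 -> V=0 FIRE
t=2: input=3 -> V=9
t=3: input=4 -> V=0 FIRE
t=4: input=1 -> V=3
t=5: input=1 -> V=4
t=6: input=1 -> V=5
t=7: input=1 -> V=6
t=8: input=3 -> V=12
t=9: input=2 -> V=0 FIRE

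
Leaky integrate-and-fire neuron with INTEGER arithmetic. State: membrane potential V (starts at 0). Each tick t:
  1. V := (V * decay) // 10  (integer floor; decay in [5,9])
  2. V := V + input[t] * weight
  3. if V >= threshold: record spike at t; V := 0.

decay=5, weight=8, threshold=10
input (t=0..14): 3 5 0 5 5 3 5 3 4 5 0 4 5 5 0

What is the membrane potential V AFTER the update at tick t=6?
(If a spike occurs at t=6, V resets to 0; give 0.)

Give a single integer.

t=0: input=3 -> V=0 FIRE
t=1: input=5 -> V=0 FIRE
t=2: input=0 -> V=0
t=3: input=5 -> V=0 FIRE
t=4: input=5 -> V=0 FIRE
t=5: input=3 -> V=0 FIRE
t=6: input=5 -> V=0 FIRE
t=7: input=3 -> V=0 FIRE
t=8: input=4 -> V=0 FIRE
t=9: input=5 -> V=0 FIRE
t=10: input=0 -> V=0
t=11: input=4 -> V=0 FIRE
t=12: input=5 -> V=0 FIRE
t=13: input=5 -> V=0 FIRE
t=14: input=0 -> V=0

Answer: 0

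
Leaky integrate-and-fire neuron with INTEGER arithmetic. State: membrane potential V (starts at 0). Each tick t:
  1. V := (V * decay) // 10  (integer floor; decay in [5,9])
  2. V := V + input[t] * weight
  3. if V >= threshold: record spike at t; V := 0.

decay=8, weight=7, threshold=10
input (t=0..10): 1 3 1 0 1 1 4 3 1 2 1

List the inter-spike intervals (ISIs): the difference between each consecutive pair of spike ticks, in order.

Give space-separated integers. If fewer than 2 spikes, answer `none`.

Answer: 3 2 1 2

Derivation:
t=0: input=1 -> V=7
t=1: input=3 -> V=0 FIRE
t=2: input=1 -> V=7
t=3: input=0 -> V=5
t=4: input=1 -> V=0 FIRE
t=5: input=1 -> V=7
t=6: input=4 -> V=0 FIRE
t=7: input=3 -> V=0 FIRE
t=8: input=1 -> V=7
t=9: input=2 -> V=0 FIRE
t=10: input=1 -> V=7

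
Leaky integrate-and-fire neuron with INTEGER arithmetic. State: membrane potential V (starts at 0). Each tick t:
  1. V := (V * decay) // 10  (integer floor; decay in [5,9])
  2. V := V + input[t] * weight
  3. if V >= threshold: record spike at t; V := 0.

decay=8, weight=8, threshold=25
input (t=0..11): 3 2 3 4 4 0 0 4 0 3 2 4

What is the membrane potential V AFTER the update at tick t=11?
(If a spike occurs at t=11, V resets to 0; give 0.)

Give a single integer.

Answer: 0

Derivation:
t=0: input=3 -> V=24
t=1: input=2 -> V=0 FIRE
t=2: input=3 -> V=24
t=3: input=4 -> V=0 FIRE
t=4: input=4 -> V=0 FIRE
t=5: input=0 -> V=0
t=6: input=0 -> V=0
t=7: input=4 -> V=0 FIRE
t=8: input=0 -> V=0
t=9: input=3 -> V=24
t=10: input=2 -> V=0 FIRE
t=11: input=4 -> V=0 FIRE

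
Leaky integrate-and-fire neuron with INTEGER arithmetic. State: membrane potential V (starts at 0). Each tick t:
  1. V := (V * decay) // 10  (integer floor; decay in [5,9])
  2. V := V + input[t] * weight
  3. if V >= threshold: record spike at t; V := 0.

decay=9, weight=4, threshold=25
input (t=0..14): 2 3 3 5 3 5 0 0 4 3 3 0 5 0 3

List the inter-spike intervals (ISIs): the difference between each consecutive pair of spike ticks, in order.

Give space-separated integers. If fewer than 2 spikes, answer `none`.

t=0: input=2 -> V=8
t=1: input=3 -> V=19
t=2: input=3 -> V=0 FIRE
t=3: input=5 -> V=20
t=4: input=3 -> V=0 FIRE
t=5: input=5 -> V=20
t=6: input=0 -> V=18
t=7: input=0 -> V=16
t=8: input=4 -> V=0 FIRE
t=9: input=3 -> V=12
t=10: input=3 -> V=22
t=11: input=0 -> V=19
t=12: input=5 -> V=0 FIRE
t=13: input=0 -> V=0
t=14: input=3 -> V=12

Answer: 2 4 4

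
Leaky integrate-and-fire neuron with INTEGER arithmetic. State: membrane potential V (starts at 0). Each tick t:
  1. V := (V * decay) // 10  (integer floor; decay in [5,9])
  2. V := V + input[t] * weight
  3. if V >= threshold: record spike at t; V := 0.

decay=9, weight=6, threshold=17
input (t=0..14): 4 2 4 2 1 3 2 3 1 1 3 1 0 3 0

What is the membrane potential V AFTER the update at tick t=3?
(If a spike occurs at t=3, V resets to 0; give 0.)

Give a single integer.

Answer: 12

Derivation:
t=0: input=4 -> V=0 FIRE
t=1: input=2 -> V=12
t=2: input=4 -> V=0 FIRE
t=3: input=2 -> V=12
t=4: input=1 -> V=16
t=5: input=3 -> V=0 FIRE
t=6: input=2 -> V=12
t=7: input=3 -> V=0 FIRE
t=8: input=1 -> V=6
t=9: input=1 -> V=11
t=10: input=3 -> V=0 FIRE
t=11: input=1 -> V=6
t=12: input=0 -> V=5
t=13: input=3 -> V=0 FIRE
t=14: input=0 -> V=0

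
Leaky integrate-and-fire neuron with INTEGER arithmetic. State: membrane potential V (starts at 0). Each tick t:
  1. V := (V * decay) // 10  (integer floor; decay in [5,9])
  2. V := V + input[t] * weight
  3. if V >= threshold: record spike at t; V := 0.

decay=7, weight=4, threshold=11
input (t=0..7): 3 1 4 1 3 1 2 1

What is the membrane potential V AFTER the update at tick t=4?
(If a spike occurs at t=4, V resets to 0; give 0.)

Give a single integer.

Answer: 0

Derivation:
t=0: input=3 -> V=0 FIRE
t=1: input=1 -> V=4
t=2: input=4 -> V=0 FIRE
t=3: input=1 -> V=4
t=4: input=3 -> V=0 FIRE
t=5: input=1 -> V=4
t=6: input=2 -> V=10
t=7: input=1 -> V=0 FIRE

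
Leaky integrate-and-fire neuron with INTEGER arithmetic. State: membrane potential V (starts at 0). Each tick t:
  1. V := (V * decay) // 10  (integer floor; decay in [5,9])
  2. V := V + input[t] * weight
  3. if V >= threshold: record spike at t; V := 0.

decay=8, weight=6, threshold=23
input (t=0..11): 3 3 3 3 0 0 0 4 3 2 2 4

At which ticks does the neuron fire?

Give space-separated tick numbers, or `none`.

t=0: input=3 -> V=18
t=1: input=3 -> V=0 FIRE
t=2: input=3 -> V=18
t=3: input=3 -> V=0 FIRE
t=4: input=0 -> V=0
t=5: input=0 -> V=0
t=6: input=0 -> V=0
t=7: input=4 -> V=0 FIRE
t=8: input=3 -> V=18
t=9: input=2 -> V=0 FIRE
t=10: input=2 -> V=12
t=11: input=4 -> V=0 FIRE

Answer: 1 3 7 9 11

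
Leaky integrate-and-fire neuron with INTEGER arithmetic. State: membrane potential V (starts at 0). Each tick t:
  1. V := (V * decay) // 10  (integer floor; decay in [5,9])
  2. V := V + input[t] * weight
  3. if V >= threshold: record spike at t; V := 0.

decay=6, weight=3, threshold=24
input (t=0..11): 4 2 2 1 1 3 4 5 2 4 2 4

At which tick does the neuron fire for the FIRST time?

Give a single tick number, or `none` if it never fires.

t=0: input=4 -> V=12
t=1: input=2 -> V=13
t=2: input=2 -> V=13
t=3: input=1 -> V=10
t=4: input=1 -> V=9
t=5: input=3 -> V=14
t=6: input=4 -> V=20
t=7: input=5 -> V=0 FIRE
t=8: input=2 -> V=6
t=9: input=4 -> V=15
t=10: input=2 -> V=15
t=11: input=4 -> V=21

Answer: 7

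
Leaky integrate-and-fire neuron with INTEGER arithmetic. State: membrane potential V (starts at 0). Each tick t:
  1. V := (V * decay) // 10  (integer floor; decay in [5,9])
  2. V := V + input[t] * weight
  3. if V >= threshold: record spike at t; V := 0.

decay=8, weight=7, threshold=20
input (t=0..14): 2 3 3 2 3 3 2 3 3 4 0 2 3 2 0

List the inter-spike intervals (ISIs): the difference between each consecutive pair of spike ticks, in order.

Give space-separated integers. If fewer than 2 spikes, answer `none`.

Answer: 1 2 1 2 1 1 3

Derivation:
t=0: input=2 -> V=14
t=1: input=3 -> V=0 FIRE
t=2: input=3 -> V=0 FIRE
t=3: input=2 -> V=14
t=4: input=3 -> V=0 FIRE
t=5: input=3 -> V=0 FIRE
t=6: input=2 -> V=14
t=7: input=3 -> V=0 FIRE
t=8: input=3 -> V=0 FIRE
t=9: input=4 -> V=0 FIRE
t=10: input=0 -> V=0
t=11: input=2 -> V=14
t=12: input=3 -> V=0 FIRE
t=13: input=2 -> V=14
t=14: input=0 -> V=11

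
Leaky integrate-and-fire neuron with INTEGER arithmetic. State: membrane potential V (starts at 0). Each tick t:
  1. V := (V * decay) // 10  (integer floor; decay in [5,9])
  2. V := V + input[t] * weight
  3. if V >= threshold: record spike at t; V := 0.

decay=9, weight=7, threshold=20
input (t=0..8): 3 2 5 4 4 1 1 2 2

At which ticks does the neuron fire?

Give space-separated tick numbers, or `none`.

Answer: 0 2 3 4 7

Derivation:
t=0: input=3 -> V=0 FIRE
t=1: input=2 -> V=14
t=2: input=5 -> V=0 FIRE
t=3: input=4 -> V=0 FIRE
t=4: input=4 -> V=0 FIRE
t=5: input=1 -> V=7
t=6: input=1 -> V=13
t=7: input=2 -> V=0 FIRE
t=8: input=2 -> V=14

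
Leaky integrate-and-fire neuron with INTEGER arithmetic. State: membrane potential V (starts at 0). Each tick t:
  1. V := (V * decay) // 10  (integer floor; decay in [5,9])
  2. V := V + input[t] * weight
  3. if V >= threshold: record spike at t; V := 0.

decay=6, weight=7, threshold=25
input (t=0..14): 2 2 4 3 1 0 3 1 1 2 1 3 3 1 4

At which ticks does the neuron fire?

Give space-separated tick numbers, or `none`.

Answer: 2 6 11 14

Derivation:
t=0: input=2 -> V=14
t=1: input=2 -> V=22
t=2: input=4 -> V=0 FIRE
t=3: input=3 -> V=21
t=4: input=1 -> V=19
t=5: input=0 -> V=11
t=6: input=3 -> V=0 FIRE
t=7: input=1 -> V=7
t=8: input=1 -> V=11
t=9: input=2 -> V=20
t=10: input=1 -> V=19
t=11: input=3 -> V=0 FIRE
t=12: input=3 -> V=21
t=13: input=1 -> V=19
t=14: input=4 -> V=0 FIRE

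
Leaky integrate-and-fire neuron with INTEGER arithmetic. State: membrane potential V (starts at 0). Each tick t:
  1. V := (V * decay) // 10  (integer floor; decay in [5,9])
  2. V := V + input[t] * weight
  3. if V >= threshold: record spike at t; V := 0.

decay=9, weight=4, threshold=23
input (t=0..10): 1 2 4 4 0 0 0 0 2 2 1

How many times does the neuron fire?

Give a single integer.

t=0: input=1 -> V=4
t=1: input=2 -> V=11
t=2: input=4 -> V=0 FIRE
t=3: input=4 -> V=16
t=4: input=0 -> V=14
t=5: input=0 -> V=12
t=6: input=0 -> V=10
t=7: input=0 -> V=9
t=8: input=2 -> V=16
t=9: input=2 -> V=22
t=10: input=1 -> V=0 FIRE

Answer: 2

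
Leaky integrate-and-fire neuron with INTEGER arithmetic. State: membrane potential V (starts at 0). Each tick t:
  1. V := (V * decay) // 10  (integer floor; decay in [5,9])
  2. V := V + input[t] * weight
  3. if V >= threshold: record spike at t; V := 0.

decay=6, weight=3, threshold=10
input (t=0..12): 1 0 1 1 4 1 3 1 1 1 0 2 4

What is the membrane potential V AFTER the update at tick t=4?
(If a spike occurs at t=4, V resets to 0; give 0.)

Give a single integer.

t=0: input=1 -> V=3
t=1: input=0 -> V=1
t=2: input=1 -> V=3
t=3: input=1 -> V=4
t=4: input=4 -> V=0 FIRE
t=5: input=1 -> V=3
t=6: input=3 -> V=0 FIRE
t=7: input=1 -> V=3
t=8: input=1 -> V=4
t=9: input=1 -> V=5
t=10: input=0 -> V=3
t=11: input=2 -> V=7
t=12: input=4 -> V=0 FIRE

Answer: 0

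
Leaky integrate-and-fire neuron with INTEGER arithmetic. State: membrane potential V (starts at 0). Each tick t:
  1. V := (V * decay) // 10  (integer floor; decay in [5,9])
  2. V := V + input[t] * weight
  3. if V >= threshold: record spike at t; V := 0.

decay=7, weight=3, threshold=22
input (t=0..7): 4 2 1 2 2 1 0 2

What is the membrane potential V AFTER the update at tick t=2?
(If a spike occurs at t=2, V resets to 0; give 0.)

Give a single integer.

Answer: 12

Derivation:
t=0: input=4 -> V=12
t=1: input=2 -> V=14
t=2: input=1 -> V=12
t=3: input=2 -> V=14
t=4: input=2 -> V=15
t=5: input=1 -> V=13
t=6: input=0 -> V=9
t=7: input=2 -> V=12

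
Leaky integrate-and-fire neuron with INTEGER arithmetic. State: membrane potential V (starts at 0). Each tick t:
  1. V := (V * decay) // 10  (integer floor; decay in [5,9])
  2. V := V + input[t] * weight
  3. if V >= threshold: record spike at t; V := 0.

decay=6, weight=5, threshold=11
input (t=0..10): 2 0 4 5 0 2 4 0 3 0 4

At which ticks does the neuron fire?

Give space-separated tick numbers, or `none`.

Answer: 2 3 6 8 10

Derivation:
t=0: input=2 -> V=10
t=1: input=0 -> V=6
t=2: input=4 -> V=0 FIRE
t=3: input=5 -> V=0 FIRE
t=4: input=0 -> V=0
t=5: input=2 -> V=10
t=6: input=4 -> V=0 FIRE
t=7: input=0 -> V=0
t=8: input=3 -> V=0 FIRE
t=9: input=0 -> V=0
t=10: input=4 -> V=0 FIRE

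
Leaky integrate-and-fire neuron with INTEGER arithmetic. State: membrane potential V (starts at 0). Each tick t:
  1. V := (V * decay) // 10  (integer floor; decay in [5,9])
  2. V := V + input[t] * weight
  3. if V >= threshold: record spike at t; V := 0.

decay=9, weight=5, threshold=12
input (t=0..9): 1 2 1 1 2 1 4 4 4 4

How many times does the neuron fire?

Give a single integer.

t=0: input=1 -> V=5
t=1: input=2 -> V=0 FIRE
t=2: input=1 -> V=5
t=3: input=1 -> V=9
t=4: input=2 -> V=0 FIRE
t=5: input=1 -> V=5
t=6: input=4 -> V=0 FIRE
t=7: input=4 -> V=0 FIRE
t=8: input=4 -> V=0 FIRE
t=9: input=4 -> V=0 FIRE

Answer: 6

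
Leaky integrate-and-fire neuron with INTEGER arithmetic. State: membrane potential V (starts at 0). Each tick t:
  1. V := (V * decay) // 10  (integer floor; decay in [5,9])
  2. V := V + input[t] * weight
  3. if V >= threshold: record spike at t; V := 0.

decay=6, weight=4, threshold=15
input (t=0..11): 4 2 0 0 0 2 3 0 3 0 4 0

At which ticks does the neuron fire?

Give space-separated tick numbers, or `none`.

Answer: 0 6 10

Derivation:
t=0: input=4 -> V=0 FIRE
t=1: input=2 -> V=8
t=2: input=0 -> V=4
t=3: input=0 -> V=2
t=4: input=0 -> V=1
t=5: input=2 -> V=8
t=6: input=3 -> V=0 FIRE
t=7: input=0 -> V=0
t=8: input=3 -> V=12
t=9: input=0 -> V=7
t=10: input=4 -> V=0 FIRE
t=11: input=0 -> V=0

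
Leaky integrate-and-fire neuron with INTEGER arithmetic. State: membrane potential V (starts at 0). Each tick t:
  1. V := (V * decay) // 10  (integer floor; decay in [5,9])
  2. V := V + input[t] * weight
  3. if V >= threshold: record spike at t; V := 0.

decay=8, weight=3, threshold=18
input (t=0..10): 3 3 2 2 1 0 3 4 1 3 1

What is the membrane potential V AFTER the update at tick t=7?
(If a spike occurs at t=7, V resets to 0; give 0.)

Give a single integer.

Answer: 0

Derivation:
t=0: input=3 -> V=9
t=1: input=3 -> V=16
t=2: input=2 -> V=0 FIRE
t=3: input=2 -> V=6
t=4: input=1 -> V=7
t=5: input=0 -> V=5
t=6: input=3 -> V=13
t=7: input=4 -> V=0 FIRE
t=8: input=1 -> V=3
t=9: input=3 -> V=11
t=10: input=1 -> V=11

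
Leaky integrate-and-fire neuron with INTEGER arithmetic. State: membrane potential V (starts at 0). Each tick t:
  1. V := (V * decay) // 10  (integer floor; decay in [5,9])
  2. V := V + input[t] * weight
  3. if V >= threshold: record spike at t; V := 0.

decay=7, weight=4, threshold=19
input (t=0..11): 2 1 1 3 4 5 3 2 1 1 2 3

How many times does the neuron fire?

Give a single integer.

t=0: input=2 -> V=8
t=1: input=1 -> V=9
t=2: input=1 -> V=10
t=3: input=3 -> V=0 FIRE
t=4: input=4 -> V=16
t=5: input=5 -> V=0 FIRE
t=6: input=3 -> V=12
t=7: input=2 -> V=16
t=8: input=1 -> V=15
t=9: input=1 -> V=14
t=10: input=2 -> V=17
t=11: input=3 -> V=0 FIRE

Answer: 3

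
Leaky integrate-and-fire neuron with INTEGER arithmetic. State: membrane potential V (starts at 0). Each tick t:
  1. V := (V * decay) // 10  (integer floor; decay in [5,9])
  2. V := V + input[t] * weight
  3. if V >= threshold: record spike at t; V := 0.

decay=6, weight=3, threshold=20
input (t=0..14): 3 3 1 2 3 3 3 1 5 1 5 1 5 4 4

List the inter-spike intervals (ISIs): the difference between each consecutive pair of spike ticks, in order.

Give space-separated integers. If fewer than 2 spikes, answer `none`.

t=0: input=3 -> V=9
t=1: input=3 -> V=14
t=2: input=1 -> V=11
t=3: input=2 -> V=12
t=4: input=3 -> V=16
t=5: input=3 -> V=18
t=6: input=3 -> V=19
t=7: input=1 -> V=14
t=8: input=5 -> V=0 FIRE
t=9: input=1 -> V=3
t=10: input=5 -> V=16
t=11: input=1 -> V=12
t=12: input=5 -> V=0 FIRE
t=13: input=4 -> V=12
t=14: input=4 -> V=19

Answer: 4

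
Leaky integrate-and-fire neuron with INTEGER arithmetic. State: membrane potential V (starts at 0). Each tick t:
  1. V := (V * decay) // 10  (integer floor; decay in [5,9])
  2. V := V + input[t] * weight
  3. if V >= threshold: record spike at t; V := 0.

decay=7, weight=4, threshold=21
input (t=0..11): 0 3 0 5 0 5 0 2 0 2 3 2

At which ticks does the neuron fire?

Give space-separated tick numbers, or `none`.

t=0: input=0 -> V=0
t=1: input=3 -> V=12
t=2: input=0 -> V=8
t=3: input=5 -> V=0 FIRE
t=4: input=0 -> V=0
t=5: input=5 -> V=20
t=6: input=0 -> V=14
t=7: input=2 -> V=17
t=8: input=0 -> V=11
t=9: input=2 -> V=15
t=10: input=3 -> V=0 FIRE
t=11: input=2 -> V=8

Answer: 3 10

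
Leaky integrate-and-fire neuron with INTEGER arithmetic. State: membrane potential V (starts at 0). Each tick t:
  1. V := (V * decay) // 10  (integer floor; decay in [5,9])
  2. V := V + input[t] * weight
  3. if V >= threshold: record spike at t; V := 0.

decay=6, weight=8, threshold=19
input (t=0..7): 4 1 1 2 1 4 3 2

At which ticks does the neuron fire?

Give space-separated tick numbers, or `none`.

t=0: input=4 -> V=0 FIRE
t=1: input=1 -> V=8
t=2: input=1 -> V=12
t=3: input=2 -> V=0 FIRE
t=4: input=1 -> V=8
t=5: input=4 -> V=0 FIRE
t=6: input=3 -> V=0 FIRE
t=7: input=2 -> V=16

Answer: 0 3 5 6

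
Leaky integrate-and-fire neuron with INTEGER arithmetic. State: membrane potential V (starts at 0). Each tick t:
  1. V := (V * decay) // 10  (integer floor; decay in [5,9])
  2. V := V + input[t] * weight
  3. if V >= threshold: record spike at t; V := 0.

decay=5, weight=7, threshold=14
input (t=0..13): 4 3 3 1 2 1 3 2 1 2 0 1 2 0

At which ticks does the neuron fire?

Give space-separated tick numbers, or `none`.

t=0: input=4 -> V=0 FIRE
t=1: input=3 -> V=0 FIRE
t=2: input=3 -> V=0 FIRE
t=3: input=1 -> V=7
t=4: input=2 -> V=0 FIRE
t=5: input=1 -> V=7
t=6: input=3 -> V=0 FIRE
t=7: input=2 -> V=0 FIRE
t=8: input=1 -> V=7
t=9: input=2 -> V=0 FIRE
t=10: input=0 -> V=0
t=11: input=1 -> V=7
t=12: input=2 -> V=0 FIRE
t=13: input=0 -> V=0

Answer: 0 1 2 4 6 7 9 12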